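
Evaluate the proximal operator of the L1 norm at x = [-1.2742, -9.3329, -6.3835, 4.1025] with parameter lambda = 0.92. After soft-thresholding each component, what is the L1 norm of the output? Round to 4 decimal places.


Soft-thresholding with lambda = 0.92:
prox(-1.2742) = sign(-1.2742)*max(|-1.2742| - 0.92, 0) = -0.3542
prox(-9.3329) = sign(-9.3329)*max(|-9.3329| - 0.92, 0) = -8.4129
prox(-6.3835) = sign(-6.3835)*max(|-6.3835| - 0.92, 0) = -5.4635
prox(4.1025) = sign(4.1025)*max(|4.1025| - 0.92, 0) = 3.1825
prox(x) = [-0.3542, -8.4129, -5.4635, 3.1825]
||prox(x)||_1 = 0.3542 + 8.4129 + 5.4635 + 3.1825 = 17.4131


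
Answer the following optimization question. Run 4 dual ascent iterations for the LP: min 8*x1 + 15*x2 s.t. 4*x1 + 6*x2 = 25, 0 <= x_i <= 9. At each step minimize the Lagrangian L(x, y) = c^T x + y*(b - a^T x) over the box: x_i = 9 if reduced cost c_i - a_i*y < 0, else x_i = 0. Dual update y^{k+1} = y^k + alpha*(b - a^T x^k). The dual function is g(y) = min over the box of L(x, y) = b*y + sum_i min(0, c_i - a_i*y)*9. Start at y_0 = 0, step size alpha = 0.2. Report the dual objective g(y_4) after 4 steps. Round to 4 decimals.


Dual ascent for LP: min 8*x1 + 15*x2, 4*x1 + 6*x2 = 25, 0 <= x_i <= 9
Step 1: y^k = 0.0, reduced costs: (8.0, 15.0)
  x^k = (0.0, 0.0), subgradient = b - a^T x = 25.0
  y^{k+1} = 0.0 + 0.2*25.0 = 5.0
Step 2: y^k = 5.0, reduced costs: (-12.0, -15.0)
  x^k = (9.0, 9.0), subgradient = b - a^T x = -65.0
  y^{k+1} = 5.0 + 0.2*-65.0 = -8.0
Step 3: y^k = -8.0, reduced costs: (40.0, 63.0)
  x^k = (0.0, 0.0), subgradient = b - a^T x = 25.0
  y^{k+1} = -8.0 + 0.2*25.0 = -3.0
Step 4: y^k = -3.0, reduced costs: (20.0, 33.0)
  x^k = (0.0, 0.0), subgradient = b - a^T x = 25.0
  y^{k+1} = -3.0 + 0.2*25.0 = 2.0
Dual objective at y_4 = 2.0: reduced costs (0.0, 3.0), box minimizer x = (0.0, 0.0)
g(y_4) = b*y + (c1 - a1*y)*x1 + (c2 - a2*y)*x2 = 25*2.0 + 0.0*0.0 + 3.0*0.0 = 50.0 + 0.0 + 0.0 = 50.0


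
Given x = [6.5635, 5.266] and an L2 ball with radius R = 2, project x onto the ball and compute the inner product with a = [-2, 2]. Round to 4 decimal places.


Step 1: Compute ||x|| (intermediates to 6 decimals).
||x|| = sqrt(6.5635^2 + 5.266^2) = 8.414885
Step 2: Project.
Since ||x|| > R, scale = R/||x|| = 2/8.414885 = 0.237674, proj(x) = scale * x
proj(x) = [1.559973, 1.251591]
Step 3: Dot product.
a^T * proj(x) = -2*1.559973 + 2*1.251591 = -0.6168


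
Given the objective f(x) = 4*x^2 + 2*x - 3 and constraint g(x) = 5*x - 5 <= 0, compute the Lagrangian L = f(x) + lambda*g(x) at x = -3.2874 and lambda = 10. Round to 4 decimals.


Step 1: Evaluate f(x).
f(-3.2874) = 4*(-3.2874)^2 + 2*(-3.2874) - 3 = 33.6532
Step 2: Evaluate g(x).
g(-3.2874) = 5*-3.2874 - 5 = -21.437
Step 3: Compute Lagrangian.
L = 33.6532 + 10*-21.437 = -180.7168


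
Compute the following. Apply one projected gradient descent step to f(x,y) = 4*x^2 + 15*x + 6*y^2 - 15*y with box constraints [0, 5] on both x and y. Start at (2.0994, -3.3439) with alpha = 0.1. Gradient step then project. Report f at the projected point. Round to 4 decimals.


Step 1: Compute gradient at (2.0994, -3.3439).
grad_x = 2*4*2.0994 + 15 = 31.7952
grad_y = 2*6*-3.3439 - 15 = -55.1268
Step 2: Gradient step.
x_raw = 2.0994 - 0.1*31.7952 = -1.0801
y_raw = -3.3439 - 0.1*-55.1268 = 2.1688
Step 3: Project onto [0, 5].
x_proj = clip(-1.0801) = 0.0
y_proj = clip(2.1688) = 2.1688
Step 4: Evaluate f.
f(0.0, 2.1688) = -4.3101


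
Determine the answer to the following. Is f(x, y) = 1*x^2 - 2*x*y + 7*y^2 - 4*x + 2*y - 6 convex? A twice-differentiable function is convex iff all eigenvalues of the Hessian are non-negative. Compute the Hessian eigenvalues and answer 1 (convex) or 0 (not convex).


The Hessian of f(x,y) = 1*x^2 - 2*x*y + 7*y^2 - 4*x + 2*y - 6 is:
H = [[2, -2], [-2, 14]]
Trace = 2 + 14 = 16
Determinant = 2*14 - (-2)^2 = 24
Discriminant = (16)^2 - 4*24 = 160.0
Eigenvalues: lambda_1 = 1.6754, lambda_2 = 14.3246
The function is convex.

1


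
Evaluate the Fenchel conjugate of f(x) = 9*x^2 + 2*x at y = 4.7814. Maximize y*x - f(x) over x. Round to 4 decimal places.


f*(y) = sup_x {y*x - a*x^2 - b*x} = sup_x {(y-b)*x - a*x^2}
FOC: (y - b) - 2a*x = 0 => x* = (y - b)/(2a)
x* = (4.7814 - 2)/(2*9) = 0.1545
f*(4.7814) = (y-b)^2/(4a) = (4.7814 - 2)^2/(4*9)
= 7.7362/36 = 0.2149


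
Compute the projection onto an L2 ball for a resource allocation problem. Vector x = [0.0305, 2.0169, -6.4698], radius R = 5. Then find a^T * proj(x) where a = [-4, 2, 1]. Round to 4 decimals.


Step 1: Compute ||x|| (intermediates to 6 decimals).
||x|| = sqrt(0.0305^2 + 2.0169^2 + (-6.4698)^2) = 6.776956
Step 2: Project.
Since ||x|| > R, scale = R/||x|| = 5/6.776956 = 0.737794, proj(x) = scale * x
proj(x) = [0.022503, 1.488057, -4.77338]
Step 3: Dot product.
a^T * proj(x) = -4*0.022503 + 2*1.488057 + 1*(-4.77338) = -1.8873


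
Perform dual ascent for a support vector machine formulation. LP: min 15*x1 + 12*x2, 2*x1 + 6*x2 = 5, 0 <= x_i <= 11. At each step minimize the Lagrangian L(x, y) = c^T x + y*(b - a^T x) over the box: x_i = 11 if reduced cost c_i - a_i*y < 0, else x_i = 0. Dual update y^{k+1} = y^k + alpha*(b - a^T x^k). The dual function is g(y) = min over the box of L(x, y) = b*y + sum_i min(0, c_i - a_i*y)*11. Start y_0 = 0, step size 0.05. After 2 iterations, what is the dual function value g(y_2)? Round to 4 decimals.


Dual ascent for LP: min 15*x1 + 12*x2, 2*x1 + 6*x2 = 5, 0 <= x_i <= 11
Step 1: y^k = 0.0, reduced costs: (15.0, 12.0)
  x^k = (0.0, 0.0), subgradient = b - a^T x = 5.0
  y^{k+1} = 0.0 + 0.05*5.0 = 0.25
Step 2: y^k = 0.25, reduced costs: (14.5, 10.5)
  x^k = (0.0, 0.0), subgradient = b - a^T x = 5.0
  y^{k+1} = 0.25 + 0.05*5.0 = 0.5
Dual objective at y_2 = 0.5: reduced costs (14.0, 9.0), box minimizer x = (0.0, 0.0)
g(y_2) = b*y + (c1 - a1*y)*x1 + (c2 - a2*y)*x2 = 5*0.5 + 14.0*0.0 + 9.0*0.0 = 2.5 + 0.0 + 0.0 = 2.5


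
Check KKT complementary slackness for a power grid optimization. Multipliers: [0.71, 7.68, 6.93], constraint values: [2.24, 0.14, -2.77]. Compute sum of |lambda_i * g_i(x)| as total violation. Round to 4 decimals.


KKT complementary slackness check:
lambda_1 * g_1 = 0.71 * 2.24 = 1.5904
lambda_2 * g_2 = 7.68 * 0.14 = 1.0752
lambda_3 * g_3 = 6.93 * -2.77 = -19.1961
Total violation = 1.5904 + 1.0752 + 19.1961 = 21.8617


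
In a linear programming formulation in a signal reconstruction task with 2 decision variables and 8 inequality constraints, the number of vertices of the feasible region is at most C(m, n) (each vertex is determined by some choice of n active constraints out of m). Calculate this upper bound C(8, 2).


Each vertex corresponds to some choice of n active constraints out of m, so the number of vertices is at most C(m, n) = m! / (n!(m-n)!).
m = 8, n = 2
Numerator: 8 * 7
Denominator: 2! = 2
C(8, 2) = 28


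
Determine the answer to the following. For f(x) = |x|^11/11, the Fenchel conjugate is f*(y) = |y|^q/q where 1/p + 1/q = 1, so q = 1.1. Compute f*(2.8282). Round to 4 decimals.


The conjugate exponent q satisfies 1/p + 1/q = 1.
p = 11, so q = 11/(11 - 1) = 1.1
|y|^q = 2.8282^1.1 = 3.1381
f*(2.8282) = 3.1381 / 1.1 = 2.8528


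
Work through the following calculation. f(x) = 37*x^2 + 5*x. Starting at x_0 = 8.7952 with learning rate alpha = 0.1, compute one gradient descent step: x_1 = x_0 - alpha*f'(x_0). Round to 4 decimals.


We compute the gradient at x_0 and apply the update.
f'(x) = 74*x + 5
f'(8.7952) = 74*8.7952 + 5 = 655.8448
x_1 = 8.7952 - 0.1*655.8448 = -56.7893


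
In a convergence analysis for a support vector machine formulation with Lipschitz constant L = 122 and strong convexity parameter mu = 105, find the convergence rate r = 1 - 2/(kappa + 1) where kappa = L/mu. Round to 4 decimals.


Step 1: Compute the condition number.
kappa = L/mu = 122/105 = 1.1619
Step 2: Compute the convergence rate.
r = 1 - 2/(kappa + 1) = 1 - 2*mu/(L + mu) = (L - mu)/(L + mu) = 17/227 = 0.0749


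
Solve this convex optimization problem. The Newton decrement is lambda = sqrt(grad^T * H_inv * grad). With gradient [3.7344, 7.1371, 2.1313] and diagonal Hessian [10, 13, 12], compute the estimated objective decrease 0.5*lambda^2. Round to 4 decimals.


Step 1: H is diagonal, so H^(-1) * g = [0.3734, 0.549, 0.1776].
Step 2: g^T H^(-1) g = sum_i g_i^2 / H_ii
  = (3.7344)^2/10 + (7.1371)^2/13 + (2.1313)^2/12
  = 1.3946 + 3.9183 + 0.3785 = 5.6914
Step 3: Objective decrease = 0.5 * g^T H^(-1) g = 2.8457


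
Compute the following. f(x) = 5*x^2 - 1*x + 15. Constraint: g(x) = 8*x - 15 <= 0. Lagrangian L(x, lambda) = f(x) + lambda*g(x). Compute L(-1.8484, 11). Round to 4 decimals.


Step 1: Evaluate f(x).
f(-1.8484) = 5*(-1.8484)^2 - 1*(-1.8484) + 15 = 33.9313
Step 2: Evaluate g(x).
g(-1.8484) = 8*-1.8484 - 15 = -29.7872
Step 3: Compute Lagrangian.
L = 33.9313 + 11*-29.7872 = -293.7279


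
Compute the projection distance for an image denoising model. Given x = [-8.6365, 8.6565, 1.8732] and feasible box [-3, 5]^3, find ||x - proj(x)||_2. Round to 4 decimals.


Project each component onto [-3, 5].
clip(-8.6365) = -3.0, clip(8.6565) = 5.0, clip(1.8732) = 1.8732
Projection = [-3.0, 5.0, 1.8732]
Squared diffs: [31.7701, 13.37, 0.0]
Distance = sqrt(45.1401) = 6.7186


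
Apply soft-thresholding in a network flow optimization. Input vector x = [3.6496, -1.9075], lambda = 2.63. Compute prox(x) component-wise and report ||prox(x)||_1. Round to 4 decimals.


Soft-thresholding with lambda = 2.63:
prox(3.6496) = sign(3.6496)*max(|3.6496| - 2.63, 0) = 1.0196
prox(-1.9075) = sign(-1.9075)*max(|-1.9075| - 2.63, 0) = 0.0
prox(x) = [1.0196, 0.0]
||prox(x)||_1 = 1.0196 + 0.0 = 1.0196


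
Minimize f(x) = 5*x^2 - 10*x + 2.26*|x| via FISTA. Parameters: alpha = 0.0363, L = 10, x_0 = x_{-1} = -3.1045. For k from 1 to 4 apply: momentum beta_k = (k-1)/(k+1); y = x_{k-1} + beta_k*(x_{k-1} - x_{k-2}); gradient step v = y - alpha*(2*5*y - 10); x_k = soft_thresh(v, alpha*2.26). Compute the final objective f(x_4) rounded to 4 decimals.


FISTA on f(x) = 5*x^2 - 10*x + 2.26*|x|
L = 10, alpha = 0.0363
Iteration 1: beta = 0.0, y = -3.1045 + 0.0*(-3.1045 + 3.1045) = -3.1045
  grad(y) = -41.045, v = y - alpha*grad = -1.6146
  prox(v) = soft_thresh(-1.6146, 0.082) = -1.5325
Iteration 2: beta = 0.3333, y = -1.5325 + 0.3333*(-1.5325 + 3.1045) = -1.0085
  grad(y) = -20.0854, v = y - alpha*grad = -0.2794
  prox(v) = soft_thresh(-0.2794, 0.082) = -0.1974
Iteration 3: beta = 0.5, y = -0.1974 + 0.5*(-0.1974 + 1.5325) = 0.4702
  grad(y) = -5.2984, v = y - alpha*grad = 0.6625
  prox(v) = soft_thresh(0.6625, 0.082) = 0.5805
Iteration 4: beta = 0.6, y = 0.5805 + 0.6*(0.5805 + 0.1974) = 1.0472
  grad(y) = 0.4717, v = y - alpha*grad = 1.03
  prox(v) = soft_thresh(1.03, 0.082) = 0.948
f(x_4) = 5*0.948^2 - 10*0.948 + 2.26*|0.948| = -2.844


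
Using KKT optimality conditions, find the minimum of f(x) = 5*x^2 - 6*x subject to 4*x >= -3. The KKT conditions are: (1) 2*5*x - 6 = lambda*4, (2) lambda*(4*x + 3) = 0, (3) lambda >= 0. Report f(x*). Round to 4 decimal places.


Step 1: Try lambda = 0 (constraint inactive).
Stationarity: 2*5*x - 6 = 0
x* = 6/(2*5) = 0.6
Check constraint: 4*0.6 = 2.4 >= -3 -- satisfied.
Step 2: Compute optimal value.
f(x*) = 5*0.6^2 - 6*0.6 = -1.8


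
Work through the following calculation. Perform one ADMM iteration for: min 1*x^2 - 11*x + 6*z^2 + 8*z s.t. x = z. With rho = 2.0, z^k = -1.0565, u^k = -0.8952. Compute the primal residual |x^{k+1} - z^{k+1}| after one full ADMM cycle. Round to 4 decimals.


ADMM iteration with rho = 2.0, z^k = -1.0565, u^k = -0.8952
Step 1: x-update.
Minimize 1*x^2 - 11*x + (2.0/2)*(x + 1.0565 - 0.8952)^2
FOC: (2*1 + 2.0)*x = 11 + 2.0*(-1.0565 + 0.8952)
x^{k+1} = 2.6694
Step 2: z-update.
Minimize 6*z^2 + 8*z + (2.0/2)*(2.6694 - z - 0.8952)^2
FOC: (2*6 + 2.0)*z = -8 + 2.0*(2.6694 - 0.8952)
z^{k+1} = -0.318
Step 3: u-update.
u^{k+1} = -0.8952 + 2.6694 + 0.318 = 2.0921
Step 4: Primal residual = |2.6694 + 0.318| = 2.9873


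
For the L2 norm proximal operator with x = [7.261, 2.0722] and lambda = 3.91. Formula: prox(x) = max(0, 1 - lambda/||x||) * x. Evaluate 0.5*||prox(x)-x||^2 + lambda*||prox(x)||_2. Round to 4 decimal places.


Step 1: Compute ||x||.
||x|| = 7.5509
Step 2: Compute scaling factor.
scale = max(0, 1 - 3.91/7.5509) = 0.4822
Step 3: prox(x) = [3.5011, 0.9992]
||prox(x)|| = 3.6409
Step 4: Proximal objective.
0.5*||prox-x||^2 = 7.6441
lambda*||prox|| = 14.2359
Total = 21.88


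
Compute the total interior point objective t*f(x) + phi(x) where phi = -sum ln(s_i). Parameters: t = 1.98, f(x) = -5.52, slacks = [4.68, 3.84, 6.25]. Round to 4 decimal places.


Step 1: Compute log-barrier.
ln values: [1.5433, 1.3455, 1.8326]
phi = -(1.5433 + 1.3455 + 1.8326) = -4.7214
Step 2: Compute augmented objective.
t*f(x) = 1.98*-5.52 = -10.9296
Total = -10.9296 - 4.7214 = -15.651


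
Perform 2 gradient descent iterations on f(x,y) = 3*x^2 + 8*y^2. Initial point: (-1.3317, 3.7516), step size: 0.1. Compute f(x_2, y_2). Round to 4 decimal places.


Gradient descent on f(x,y) = 3*x^2 + 8*y^2.
Starting point: (-1.3317, 3.7516), alpha = 0.1
Step 1: grad_x = 2*3*-1.3317 = -7.9902, grad_y = 2*8*3.7516 = 60.0256
  x_1 = -1.3317 - 0.1*-7.9902 = -0.5327
  y_1 = 3.7516 - 0.1*60.0256 = -2.251
Step 2: grad_x = 2*3*-0.5327 = -3.1961, grad_y = 2*8*-2.251 = -36.0154
  x_2 = -0.5327 - 0.1*-3.1961 = -0.2131
  y_2 = -2.251 - 0.1*-36.0154 = 1.3506
f(-0.2131, 1.3506) = 3*(-0.2131)^2 + 8*1.3506^2 = 14.7286


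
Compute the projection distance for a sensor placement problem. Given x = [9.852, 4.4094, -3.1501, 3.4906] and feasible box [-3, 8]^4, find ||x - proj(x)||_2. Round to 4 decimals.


Project each component onto [-3, 8].
clip(9.852) = 8.0, clip(4.4094) = 4.4094, clip(-3.1501) = -3.0, clip(3.4906) = 3.4906
Projection = [8.0, 4.4094, -3.0, 3.4906]
Squared diffs: [3.4299, 0.0, 0.0225, 0.0]
Distance = sqrt(3.4524) = 1.8581


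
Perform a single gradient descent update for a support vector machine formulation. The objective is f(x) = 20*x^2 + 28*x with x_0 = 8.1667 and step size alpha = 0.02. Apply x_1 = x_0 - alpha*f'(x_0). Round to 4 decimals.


We compute the gradient at x_0 and apply the update.
f'(x) = 40*x + 28
f'(8.1667) = 40*8.1667 + 28 = 354.668
x_1 = 8.1667 - 0.02*354.668 = 1.0733


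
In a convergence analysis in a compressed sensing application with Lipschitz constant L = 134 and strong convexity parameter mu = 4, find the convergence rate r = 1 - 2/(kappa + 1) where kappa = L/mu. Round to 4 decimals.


Step 1: Compute the condition number.
kappa = L/mu = 134/4 = 33.5
Step 2: Compute the convergence rate.
r = 1 - 2/(kappa + 1) = 1 - 2*mu/(L + mu) = (L - mu)/(L + mu) = 130/138 = 0.942


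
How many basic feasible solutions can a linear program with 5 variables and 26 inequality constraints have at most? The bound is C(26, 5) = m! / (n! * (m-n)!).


Each vertex corresponds to some choice of n active constraints out of m, so the number of vertices is at most C(m, n) = m! / (n!(m-n)!).
m = 26, n = 5
Numerator: 26 * 25 * 24 * 23 * 22
Denominator: 5! = 120
C(26, 5) = 65780


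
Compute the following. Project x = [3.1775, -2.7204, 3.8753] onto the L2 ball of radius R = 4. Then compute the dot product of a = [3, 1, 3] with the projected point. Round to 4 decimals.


Step 1: Compute ||x|| (intermediates to 6 decimals).
||x|| = sqrt(3.1775^2 + (-2.7204)^2 + 3.8753^2) = 5.702195
Step 2: Project.
Since ||x|| > R, scale = R/||x|| = 4/5.702195 = 0.701484, proj(x) = scale * x
proj(x) = [2.228965, -1.908317, 2.718461]
Step 3: Dot product.
a^T * proj(x) = 3*2.228965 + 1*(-1.908317) + 3*2.718461 = 12.934


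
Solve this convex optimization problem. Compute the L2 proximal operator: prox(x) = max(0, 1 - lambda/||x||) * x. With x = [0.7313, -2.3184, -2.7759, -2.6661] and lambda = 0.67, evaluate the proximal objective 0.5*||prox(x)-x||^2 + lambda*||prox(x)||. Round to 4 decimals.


Step 1: Compute ||x||.
||x|| = 4.5523
Step 2: Compute scaling factor.
scale = max(0, 1 - 0.67/4.5523) = 0.8528
Step 3: prox(x) = [0.6237, -1.9772, -2.3673, -2.2737]
||prox(x)|| = 3.8823
Step 4: Proximal objective.
0.5*||prox-x||^2 = 0.2245
lambda*||prox|| = 2.6011
Total = 2.8256


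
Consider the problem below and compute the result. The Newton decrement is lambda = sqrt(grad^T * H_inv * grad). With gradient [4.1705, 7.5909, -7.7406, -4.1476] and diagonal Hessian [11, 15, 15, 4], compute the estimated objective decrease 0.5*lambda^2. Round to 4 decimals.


Step 1: H is diagonal, so H^(-1) * g = [0.3791, 0.5061, -0.516, -1.0369].
Step 2: g^T H^(-1) g = sum_i g_i^2 / H_ii
  = (4.1705)^2/11 + (7.5909)^2/15 + (-7.7406)^2/15 + (-4.1476)^2/4
  = 1.5812 + 3.8415 + 3.9945 + 4.3006 = 13.7177
Step 3: Objective decrease = 0.5 * g^T H^(-1) g = 6.8589


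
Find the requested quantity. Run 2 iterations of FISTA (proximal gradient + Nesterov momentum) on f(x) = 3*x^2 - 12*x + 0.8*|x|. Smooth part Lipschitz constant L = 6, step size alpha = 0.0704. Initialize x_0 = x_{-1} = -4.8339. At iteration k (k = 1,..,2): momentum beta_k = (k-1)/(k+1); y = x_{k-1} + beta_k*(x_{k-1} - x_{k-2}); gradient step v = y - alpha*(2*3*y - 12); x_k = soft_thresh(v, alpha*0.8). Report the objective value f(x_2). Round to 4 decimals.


FISTA on f(x) = 3*x^2 - 12*x + 0.8*|x|
L = 6, alpha = 0.0704
Iteration 1: beta = 0.0, y = -4.8339 + 0.0*(-4.8339 + 4.8339) = -4.8339
  grad(y) = -41.0034, v = y - alpha*grad = -1.9473
  prox(v) = soft_thresh(-1.9473, 0.0563) = -1.8909
Iteration 2: beta = 0.3333, y = -1.8909 + 0.3333*(-1.8909 + 4.8339) = -0.91
  grad(y) = -17.4597, v = y - alpha*grad = 0.3192
  prox(v) = soft_thresh(0.3192, 0.0563) = 0.2629
f(x_2) = 3*0.2629^2 - 12*0.2629 + 0.8*|0.2629| = -2.737


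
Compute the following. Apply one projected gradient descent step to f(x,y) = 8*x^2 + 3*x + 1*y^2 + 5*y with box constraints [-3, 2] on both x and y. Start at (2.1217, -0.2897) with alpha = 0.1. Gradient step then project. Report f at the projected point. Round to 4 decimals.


Step 1: Compute gradient at (2.1217, -0.2897).
grad_x = 2*8*2.1217 + 3 = 36.9472
grad_y = 2*1*-0.2897 + 5 = 4.4206
Step 2: Gradient step.
x_raw = 2.1217 - 0.1*36.9472 = -1.573
y_raw = -0.2897 - 0.1*4.4206 = -0.7318
Step 3: Project onto [-3, 2].
x_proj = clip(-1.573) = -1.573
y_proj = clip(-0.7318) = -0.7318
Step 4: Evaluate f.
f(-1.573, -0.7318) = 11.9527


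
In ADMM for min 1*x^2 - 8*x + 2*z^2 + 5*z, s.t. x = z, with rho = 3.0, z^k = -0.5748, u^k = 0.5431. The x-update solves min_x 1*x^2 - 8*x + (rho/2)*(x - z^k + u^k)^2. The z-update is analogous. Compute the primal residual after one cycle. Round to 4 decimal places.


ADMM iteration with rho = 3.0, z^k = -0.5748, u^k = 0.5431
Step 1: x-update.
Minimize 1*x^2 - 8*x + (3.0/2)*(x + 0.5748 + 0.5431)^2
FOC: (2*1 + 3.0)*x = 8 + 3.0*(-0.5748 - 0.5431)
x^{k+1} = 0.9293
Step 2: z-update.
Minimize 2*z^2 + 5*z + (3.0/2)*(0.9293 - z + 0.5431)^2
FOC: (2*2 + 3.0)*z = -5 + 3.0*(0.9293 + 0.5431)
z^{k+1} = -0.0833
Step 3: u-update.
u^{k+1} = 0.5431 + 0.9293 + 0.0833 = 1.5556
Step 4: Primal residual = |0.9293 + 0.0833| = 1.0125


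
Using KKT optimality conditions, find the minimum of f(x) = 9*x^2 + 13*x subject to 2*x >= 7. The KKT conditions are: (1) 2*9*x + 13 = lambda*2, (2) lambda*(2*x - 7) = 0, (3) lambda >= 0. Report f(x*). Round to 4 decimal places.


Step 1: Try lambda = 0 (constraint inactive).
x_unc = -13/(2*9) = -0.7222
Check: 2*-0.7222 = -1.4444 < 7 -- violated!
Step 2: Constraint must be active: 2*x = 7
x* = 7/2 = 3.5
lambda = (2*9*3.5 + 13)/2 = 38.0
Step 3: Compute optimal value.
f(x*) = 9*3.5^2 + 13*3.5 = 155.75


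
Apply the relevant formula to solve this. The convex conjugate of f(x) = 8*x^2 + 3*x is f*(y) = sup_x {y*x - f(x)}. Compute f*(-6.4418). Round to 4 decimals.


f*(y) = sup_x {y*x - a*x^2 - b*x} = sup_x {(y-b)*x - a*x^2}
FOC: (y - b) - 2a*x = 0 => x* = (y - b)/(2a)
x* = (-6.4418 - 3)/(2*8) = -0.5901
f*(-6.4418) = (y-b)^2/(4a) = (-6.4418 - 3)^2/(4*8)
= 89.1476/32 = 2.7859


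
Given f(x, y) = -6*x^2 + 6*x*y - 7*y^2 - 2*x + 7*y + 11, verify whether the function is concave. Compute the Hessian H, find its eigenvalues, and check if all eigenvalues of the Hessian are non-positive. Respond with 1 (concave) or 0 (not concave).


The Hessian of f(x,y) = -6*x^2 + 6*x*y - 7*y^2 - 2*x + 7*y + 11 is:
H = [[-12, 6], [6, -14]]
Trace = -12 - 14 = -26
Determinant = -12*-14 - (6)^2 = 132
Discriminant = (-26)^2 - 4*132 = 148.0
Eigenvalues: lambda_1 = -19.0828, lambda_2 = -6.9172
The function is concave.

1


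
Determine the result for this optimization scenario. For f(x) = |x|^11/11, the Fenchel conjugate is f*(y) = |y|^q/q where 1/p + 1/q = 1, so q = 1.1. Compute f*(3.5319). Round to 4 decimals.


The conjugate exponent q satisfies 1/p + 1/q = 1.
p = 11, so q = 11/(11 - 1) = 1.1
|y|^q = 3.5319^1.1 = 4.0069
f*(3.5319) = 4.0069 / 1.1 = 3.6426


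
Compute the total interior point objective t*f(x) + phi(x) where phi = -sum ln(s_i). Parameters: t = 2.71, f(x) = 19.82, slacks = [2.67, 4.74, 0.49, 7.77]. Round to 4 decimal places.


Step 1: Compute log-barrier.
ln values: [0.9821, 1.556, -0.7133, 2.0503]
phi = -(0.9821 + 1.556 - 0.7133 + 2.0503) = -3.875
Step 2: Compute augmented objective.
t*f(x) = 2.71*19.82 = 53.7122
Total = 53.7122 - 3.875 = 49.8372


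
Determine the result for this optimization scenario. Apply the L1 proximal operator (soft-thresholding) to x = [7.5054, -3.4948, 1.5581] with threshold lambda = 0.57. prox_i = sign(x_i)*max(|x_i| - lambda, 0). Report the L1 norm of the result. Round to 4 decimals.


Soft-thresholding with lambda = 0.57:
prox(7.5054) = sign(7.5054)*max(|7.5054| - 0.57, 0) = 6.9354
prox(-3.4948) = sign(-3.4948)*max(|-3.4948| - 0.57, 0) = -2.9248
prox(1.5581) = sign(1.5581)*max(|1.5581| - 0.57, 0) = 0.9881
prox(x) = [6.9354, -2.9248, 0.9881]
||prox(x)||_1 = 6.9354 + 2.9248 + 0.9881 = 10.8483


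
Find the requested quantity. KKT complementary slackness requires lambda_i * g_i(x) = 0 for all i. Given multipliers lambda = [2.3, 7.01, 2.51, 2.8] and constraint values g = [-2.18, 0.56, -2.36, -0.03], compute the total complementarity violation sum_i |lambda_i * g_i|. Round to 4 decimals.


KKT complementary slackness check:
lambda_1 * g_1 = 2.3 * -2.18 = -5.014
lambda_2 * g_2 = 7.01 * 0.56 = 3.9256
lambda_3 * g_3 = 2.51 * -2.36 = -5.9236
lambda_4 * g_4 = 2.8 * -0.03 = -0.084
Total violation = 5.014 + 3.9256 + 5.9236 + 0.084 = 14.9472


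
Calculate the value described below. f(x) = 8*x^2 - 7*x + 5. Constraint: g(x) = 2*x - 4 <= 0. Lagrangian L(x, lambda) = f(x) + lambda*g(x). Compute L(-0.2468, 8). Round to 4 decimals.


Step 1: Evaluate f(x).
f(-0.2468) = 8*(-0.2468)^2 - 7*(-0.2468) + 5 = 7.2149
Step 2: Evaluate g(x).
g(-0.2468) = 2*-0.2468 - 4 = -4.4936
Step 3: Compute Lagrangian.
L = 7.2149 + 8*-4.4936 = -28.7339


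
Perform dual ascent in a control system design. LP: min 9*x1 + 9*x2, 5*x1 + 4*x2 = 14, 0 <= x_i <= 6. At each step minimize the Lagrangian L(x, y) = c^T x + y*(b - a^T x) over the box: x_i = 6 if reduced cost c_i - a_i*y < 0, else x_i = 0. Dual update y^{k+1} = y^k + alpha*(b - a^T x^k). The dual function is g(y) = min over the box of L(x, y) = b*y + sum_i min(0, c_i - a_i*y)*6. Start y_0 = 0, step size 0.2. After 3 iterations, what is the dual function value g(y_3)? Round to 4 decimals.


Dual ascent for LP: min 9*x1 + 9*x2, 5*x1 + 4*x2 = 14, 0 <= x_i <= 6
Step 1: y^k = 0.0, reduced costs: (9.0, 9.0)
  x^k = (0.0, 0.0), subgradient = b - a^T x = 14.0
  y^{k+1} = 0.0 + 0.2*14.0 = 2.8
Step 2: y^k = 2.8, reduced costs: (-5.0, -2.2)
  x^k = (6.0, 6.0), subgradient = b - a^T x = -40.0
  y^{k+1} = 2.8 + 0.2*-40.0 = -5.2
Step 3: y^k = -5.2, reduced costs: (35.0, 29.8)
  x^k = (0.0, 0.0), subgradient = b - a^T x = 14.0
  y^{k+1} = -5.2 + 0.2*14.0 = -2.4
Dual objective at y_3 = -2.4: reduced costs (21.0, 18.6), box minimizer x = (0.0, 0.0)
g(y_3) = b*y + (c1 - a1*y)*x1 + (c2 - a2*y)*x2 = 14*(-2.4) + 21.0*0.0 + 18.6*0.0 = -33.6 + 0.0 + 0.0 = -33.6


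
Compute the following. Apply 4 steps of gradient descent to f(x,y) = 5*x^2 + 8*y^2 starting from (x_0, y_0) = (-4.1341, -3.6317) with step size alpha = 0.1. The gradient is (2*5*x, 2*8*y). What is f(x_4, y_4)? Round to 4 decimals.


Gradient descent on f(x,y) = 5*x^2 + 8*y^2.
Starting point: (-4.1341, -3.6317), alpha = 0.1
Step 1: grad_x = 2*5*-4.1341 = -41.341, grad_y = 2*8*-3.6317 = -58.1072
  x_1 = -4.1341 - 0.1*-41.341 = 0.0
  y_1 = -3.6317 - 0.1*-58.1072 = 2.179
Step 2: grad_x = 2*5*0.0 = 0.0, grad_y = 2*8*2.179 = 34.8643
  x_2 = 0.0 - 0.1*0.0 = 0.0
  y_2 = 2.179 - 0.1*34.8643 = -1.3074
Step 3: grad_x = 2*5*0.0 = 0.0, grad_y = 2*8*-1.3074 = -20.9186
  x_3 = 0.0 - 0.1*0.0 = 0.0
  y_3 = -1.3074 - 0.1*-20.9186 = 0.7844
Step 4: grad_x = 2*5*0.0 = 0.0, grad_y = 2*8*0.7844 = 12.5512
  x_4 = 0.0 - 0.1*0.0 = 0.0
  y_4 = 0.7844 - 0.1*12.5512 = -0.4707
f(0.0, -0.4707) = 5*0.0^2 + 8*(-0.4707)^2 = 1.7722


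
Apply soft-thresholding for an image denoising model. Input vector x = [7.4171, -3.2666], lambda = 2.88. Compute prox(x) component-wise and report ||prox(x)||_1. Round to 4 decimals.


Soft-thresholding with lambda = 2.88:
prox(7.4171) = sign(7.4171)*max(|7.4171| - 2.88, 0) = 4.5371
prox(-3.2666) = sign(-3.2666)*max(|-3.2666| - 2.88, 0) = -0.3866
prox(x) = [4.5371, -0.3866]
||prox(x)||_1 = 4.5371 + 0.3866 = 4.9237


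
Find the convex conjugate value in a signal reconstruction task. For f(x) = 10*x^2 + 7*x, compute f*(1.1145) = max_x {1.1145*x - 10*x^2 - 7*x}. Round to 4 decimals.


f*(y) = sup_x {y*x - a*x^2 - b*x} = sup_x {(y-b)*x - a*x^2}
FOC: (y - b) - 2a*x = 0 => x* = (y - b)/(2a)
x* = (1.1145 - 7)/(2*10) = -0.2943
f*(1.1145) = (y-b)^2/(4a) = (1.1145 - 7)^2/(4*10)
= 34.6391/40 = 0.866


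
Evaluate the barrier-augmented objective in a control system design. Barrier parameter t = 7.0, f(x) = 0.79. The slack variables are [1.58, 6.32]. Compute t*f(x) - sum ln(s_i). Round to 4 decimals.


Step 1: Compute log-barrier.
ln values: [0.4574, 1.8437]
phi = -(0.4574 + 1.8437) = -2.3011
Step 2: Compute augmented objective.
t*f(x) = 7.0*0.79 = 5.53
Total = 5.53 - 2.3011 = 3.2289


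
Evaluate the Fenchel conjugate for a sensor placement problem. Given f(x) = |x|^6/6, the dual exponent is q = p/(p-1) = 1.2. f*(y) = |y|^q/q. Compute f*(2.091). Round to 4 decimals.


The conjugate exponent q satisfies 1/p + 1/q = 1.
p = 6, so q = 6/(6 - 1) = 1.2
|y|^q = 2.091^1.2 = 2.4234
f*(2.091) = 2.4234 / 1.2 = 2.0195


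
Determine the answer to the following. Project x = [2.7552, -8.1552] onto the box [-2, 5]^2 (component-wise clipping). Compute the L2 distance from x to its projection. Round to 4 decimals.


Project each component onto [-2, 5].
clip(2.7552) = 2.7552, clip(-8.1552) = -2.0
Projection = [2.7552, -2.0]
Squared diffs: [0.0, 37.8865]
Distance = sqrt(37.8865) = 6.1552


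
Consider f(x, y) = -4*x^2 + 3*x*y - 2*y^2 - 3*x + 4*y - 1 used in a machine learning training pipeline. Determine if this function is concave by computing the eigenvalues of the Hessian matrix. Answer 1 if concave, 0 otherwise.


The Hessian of f(x,y) = -4*x^2 + 3*x*y - 2*y^2 - 3*x + 4*y - 1 is:
H = [[-8, 3], [3, -4]]
Trace = -8 - 4 = -12
Determinant = -8*-4 - (3)^2 = 23
Discriminant = (-12)^2 - 4*23 = 52.0
Eigenvalues: lambda_1 = -9.6056, lambda_2 = -2.3944
The function is concave.

1


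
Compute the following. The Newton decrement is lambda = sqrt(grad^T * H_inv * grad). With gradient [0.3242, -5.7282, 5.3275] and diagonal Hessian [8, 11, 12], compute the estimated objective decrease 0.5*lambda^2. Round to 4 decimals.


Step 1: H is diagonal, so H^(-1) * g = [0.0405, -0.5207, 0.444].
Step 2: g^T H^(-1) g = sum_i g_i^2 / H_ii
  = (0.3242)^2/8 + (-5.7282)^2/11 + (5.3275)^2/12
  = 0.0131 + 2.9829 + 2.3652 = 5.3613
Step 3: Objective decrease = 0.5 * g^T H^(-1) g = 2.6806


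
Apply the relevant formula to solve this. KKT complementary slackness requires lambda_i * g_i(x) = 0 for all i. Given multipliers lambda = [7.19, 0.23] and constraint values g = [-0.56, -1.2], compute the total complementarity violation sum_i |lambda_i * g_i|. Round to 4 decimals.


KKT complementary slackness check:
lambda_1 * g_1 = 7.19 * -0.56 = -4.0264
lambda_2 * g_2 = 0.23 * -1.2 = -0.276
Total violation = 4.0264 + 0.276 = 4.3024


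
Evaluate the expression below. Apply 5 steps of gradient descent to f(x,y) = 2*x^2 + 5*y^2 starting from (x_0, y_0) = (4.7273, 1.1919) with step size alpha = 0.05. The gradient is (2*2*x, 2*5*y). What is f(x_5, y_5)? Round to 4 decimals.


Gradient descent on f(x,y) = 2*x^2 + 5*y^2.
Starting point: (4.7273, 1.1919), alpha = 0.05
Step 1: grad_x = 2*2*4.7273 = 18.9092, grad_y = 2*5*1.1919 = 11.919
  x_1 = 4.7273 - 0.05*18.9092 = 3.7818
  y_1 = 1.1919 - 0.05*11.919 = 0.596
Step 2: grad_x = 2*2*3.7818 = 15.1274, grad_y = 2*5*0.596 = 5.9595
  x_2 = 3.7818 - 0.05*15.1274 = 3.0255
  y_2 = 0.596 - 0.05*5.9595 = 0.298
Step 3: grad_x = 2*2*3.0255 = 12.1019, grad_y = 2*5*0.298 = 2.9798
  x_3 = 3.0255 - 0.05*12.1019 = 2.4204
  y_3 = 0.298 - 0.05*2.9798 = 0.149
Step 4: grad_x = 2*2*2.4204 = 9.6815, grad_y = 2*5*0.149 = 1.4899
  x_4 = 2.4204 - 0.05*9.6815 = 1.9363
  y_4 = 0.149 - 0.05*1.4899 = 0.0745
Step 5: grad_x = 2*2*1.9363 = 7.7452, grad_y = 2*5*0.0745 = 0.7449
  x_5 = 1.9363 - 0.05*7.7452 = 1.549
  y_5 = 0.0745 - 0.05*0.7449 = 0.0372
f(1.549, 0.0372) = 2*1.549^2 + 5*0.0372^2 = 4.806


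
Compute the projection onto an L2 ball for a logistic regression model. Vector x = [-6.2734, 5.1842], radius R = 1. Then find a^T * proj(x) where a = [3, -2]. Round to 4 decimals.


Step 1: Compute ||x|| (intermediates to 6 decimals).
||x|| = sqrt((-6.2734)^2 + 5.1842^2) = 8.138272
Step 2: Project.
Since ||x|| > R, scale = R/||x|| = 1/8.138272 = 0.122876, proj(x) = scale * x
proj(x) = [-0.77085, 0.637014]
Step 3: Dot product.
a^T * proj(x) = 3*(-0.77085) - 2*0.637014 = -3.5866


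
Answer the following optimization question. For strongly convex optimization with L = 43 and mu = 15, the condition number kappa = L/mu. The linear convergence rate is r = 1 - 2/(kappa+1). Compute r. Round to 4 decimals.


Step 1: Compute the condition number.
kappa = L/mu = 43/15 = 2.8667
Step 2: Compute the convergence rate.
r = 1 - 2/(kappa + 1) = 1 - 2*mu/(L + mu) = (L - mu)/(L + mu) = 28/58 = 0.4828


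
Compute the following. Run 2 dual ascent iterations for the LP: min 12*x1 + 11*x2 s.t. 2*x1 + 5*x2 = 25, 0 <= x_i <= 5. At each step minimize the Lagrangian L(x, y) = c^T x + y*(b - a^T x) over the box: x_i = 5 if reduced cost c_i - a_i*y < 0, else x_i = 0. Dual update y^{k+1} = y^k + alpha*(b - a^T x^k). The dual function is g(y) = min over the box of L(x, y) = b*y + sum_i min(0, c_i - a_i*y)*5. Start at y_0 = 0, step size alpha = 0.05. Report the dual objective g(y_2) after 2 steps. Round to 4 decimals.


Dual ascent for LP: min 12*x1 + 11*x2, 2*x1 + 5*x2 = 25, 0 <= x_i <= 5
Step 1: y^k = 0.0, reduced costs: (12.0, 11.0)
  x^k = (0.0, 0.0), subgradient = b - a^T x = 25.0
  y^{k+1} = 0.0 + 0.05*25.0 = 1.25
Step 2: y^k = 1.25, reduced costs: (9.5, 4.75)
  x^k = (0.0, 0.0), subgradient = b - a^T x = 25.0
  y^{k+1} = 1.25 + 0.05*25.0 = 2.5
Dual objective at y_2 = 2.5: reduced costs (7.0, -1.5), box minimizer x = (0.0, 5.0)
g(y_2) = b*y + (c1 - a1*y)*x1 + (c2 - a2*y)*x2 = 25*2.5 + 7.0*0.0 + (-1.5)*5.0 = 62.5 + 0.0 - 7.5 = 55.0


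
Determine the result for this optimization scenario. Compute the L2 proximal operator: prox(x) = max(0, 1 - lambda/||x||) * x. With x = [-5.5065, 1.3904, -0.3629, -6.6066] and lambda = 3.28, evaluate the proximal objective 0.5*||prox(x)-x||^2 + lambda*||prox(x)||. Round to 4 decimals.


Step 1: Compute ||x||.
||x|| = 8.7197
Step 2: Compute scaling factor.
scale = max(0, 1 - 3.28/8.7197) = 0.6238
Step 3: prox(x) = [-3.4352, 0.8674, -0.2264, -4.1215]
||prox(x)|| = 5.4397
Step 4: Proximal objective.
0.5*||prox-x||^2 = 5.3792
lambda*||prox|| = 17.8422
Total = 23.2215


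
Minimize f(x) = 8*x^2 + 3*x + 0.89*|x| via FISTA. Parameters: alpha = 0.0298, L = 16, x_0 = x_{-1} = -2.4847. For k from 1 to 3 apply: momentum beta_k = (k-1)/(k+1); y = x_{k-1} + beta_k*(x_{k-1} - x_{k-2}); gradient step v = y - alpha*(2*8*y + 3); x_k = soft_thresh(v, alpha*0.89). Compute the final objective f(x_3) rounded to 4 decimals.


FISTA on f(x) = 8*x^2 + 3*x + 0.89*|x|
L = 16, alpha = 0.0298
Iteration 1: beta = 0.0, y = -2.4847 + 0.0*(-2.4847 + 2.4847) = -2.4847
  grad(y) = -36.7552, v = y - alpha*grad = -1.3894
  prox(v) = soft_thresh(-1.3894, 0.0265) = -1.3629
Iteration 2: beta = 0.3333, y = -1.3629 + 0.3333*(-1.3629 + 2.4847) = -0.9889
  grad(y) = -12.8229, v = y - alpha*grad = -0.6068
  prox(v) = soft_thresh(-0.6068, 0.0265) = -0.5803
Iteration 3: beta = 0.5, y = -0.5803 + 0.5*(-0.5803 + 1.3629) = -0.189
  grad(y) = -0.0239, v = y - alpha*grad = -0.1883
  prox(v) = soft_thresh(-0.1883, 0.0265) = -0.1618
f(x_3) = 8*(-0.1618)^2 + 3*(-0.1618) + 0.89*|-0.1618| = -0.132


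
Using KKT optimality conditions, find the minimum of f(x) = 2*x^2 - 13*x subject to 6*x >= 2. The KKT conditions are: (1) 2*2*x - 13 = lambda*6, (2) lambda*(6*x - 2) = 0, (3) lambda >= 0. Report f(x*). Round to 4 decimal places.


Step 1: Try lambda = 0 (constraint inactive).
Stationarity: 2*2*x - 13 = 0
x* = 13/(2*2) = 3.25
Check constraint: 6*3.25 = 19.5 >= 2 -- satisfied.
Step 2: Compute optimal value.
f(x*) = 2*3.25^2 - 13*3.25 = -21.125


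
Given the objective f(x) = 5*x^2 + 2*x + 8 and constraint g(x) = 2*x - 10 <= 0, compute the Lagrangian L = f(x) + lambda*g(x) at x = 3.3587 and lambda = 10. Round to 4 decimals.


Step 1: Evaluate f(x).
f(3.3587) = 5*3.3587^2 + 2*3.3587 + 8 = 71.1217
Step 2: Evaluate g(x).
g(3.3587) = 2*3.3587 - 10 = -3.2826
Step 3: Compute Lagrangian.
L = 71.1217 + 10*-3.2826 = 38.2957


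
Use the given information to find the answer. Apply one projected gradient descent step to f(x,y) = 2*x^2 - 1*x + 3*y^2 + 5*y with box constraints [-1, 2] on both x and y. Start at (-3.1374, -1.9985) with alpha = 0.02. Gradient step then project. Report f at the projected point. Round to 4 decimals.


Step 1: Compute gradient at (-3.1374, -1.9985).
grad_x = 2*2*-3.1374 - 1 = -13.5496
grad_y = 2*3*-1.9985 + 5 = -6.991
Step 2: Gradient step.
x_raw = -3.1374 - 0.02*-13.5496 = -2.8664
y_raw = -1.9985 - 0.02*-6.991 = -1.8587
Step 3: Project onto [-1, 2].
x_proj = clip(-2.8664) = -1.0
y_proj = clip(-1.8587) = -1.0
Step 4: Evaluate f.
f(-1.0, -1.0) = 1.0


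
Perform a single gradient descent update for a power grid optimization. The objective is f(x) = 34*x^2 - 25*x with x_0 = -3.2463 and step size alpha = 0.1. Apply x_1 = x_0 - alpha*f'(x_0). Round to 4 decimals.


We compute the gradient at x_0 and apply the update.
f'(x) = 68*x - 25
f'(-3.2463) = 68*-3.2463 - 25 = -245.7484
x_1 = -3.2463 - 0.1*-245.7484 = 21.3285


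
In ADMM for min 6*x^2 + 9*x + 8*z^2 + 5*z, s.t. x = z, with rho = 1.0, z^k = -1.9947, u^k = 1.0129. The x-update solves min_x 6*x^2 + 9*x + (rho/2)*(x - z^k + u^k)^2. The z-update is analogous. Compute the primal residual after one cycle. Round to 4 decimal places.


ADMM iteration with rho = 1.0, z^k = -1.9947, u^k = 1.0129
Step 1: x-update.
Minimize 6*x^2 + 9*x + (1.0/2)*(x + 1.9947 + 1.0129)^2
FOC: (2*6 + 1.0)*x = -9 + 1.0*(-1.9947 - 1.0129)
x^{k+1} = -0.9237
Step 2: z-update.
Minimize 8*z^2 + 5*z + (1.0/2)*(-0.9237 - z + 1.0129)^2
FOC: (2*8 + 1.0)*z = -5 + 1.0*(-0.9237 + 1.0129)
z^{k+1} = -0.2889
Step 3: u-update.
u^{k+1} = 1.0129 - 0.9237 + 0.2889 = 0.3781
Step 4: Primal residual = |-0.9237 + 0.2889| = 0.6348


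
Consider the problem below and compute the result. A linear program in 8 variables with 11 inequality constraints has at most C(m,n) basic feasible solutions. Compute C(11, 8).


Each vertex corresponds to some choice of n active constraints out of m, so the number of vertices is at most C(m, n) = m! / (n!(m-n)!).
m = 11, n = 8
Numerator: 11 * 10 * 9 * 8 * 7 * 6 * 5 * 4
Denominator: 8! = 40320
C(11, 8) = 165


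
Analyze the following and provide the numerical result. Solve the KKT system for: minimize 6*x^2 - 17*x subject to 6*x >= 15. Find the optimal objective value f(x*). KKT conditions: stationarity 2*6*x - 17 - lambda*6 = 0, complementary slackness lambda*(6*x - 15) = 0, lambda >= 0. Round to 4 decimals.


Step 1: Try lambda = 0 (constraint inactive).
x_unc = 17/(2*6) = 1.4167
Check: 6*1.4167 = 8.5002 < 15 -- violated!
Step 2: Constraint must be active: 6*x = 15
x* = 15/6 = 2.5
lambda = (2*6*2.5 - 17)/6 = 2.1667
Step 3: Compute optimal value.
f(x*) = 6*2.5^2 - 17*2.5 = -5.0


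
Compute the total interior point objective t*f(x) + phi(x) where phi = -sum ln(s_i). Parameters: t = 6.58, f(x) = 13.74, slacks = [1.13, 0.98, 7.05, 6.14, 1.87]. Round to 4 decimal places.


Step 1: Compute log-barrier.
ln values: [0.1222, -0.0202, 1.953, 1.8148, 0.6259]
phi = -(0.1222 - 0.0202 + 1.953 + 1.8148 + 0.6259) = -4.4958
Step 2: Compute augmented objective.
t*f(x) = 6.58*13.74 = 90.4092
Total = 90.4092 - 4.4958 = 85.9134


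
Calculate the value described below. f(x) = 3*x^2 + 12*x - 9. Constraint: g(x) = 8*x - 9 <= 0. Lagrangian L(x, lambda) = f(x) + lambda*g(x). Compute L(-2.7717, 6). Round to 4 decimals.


Step 1: Evaluate f(x).
f(-2.7717) = 3*(-2.7717)^2 + 12*(-2.7717) - 9 = -19.2134
Step 2: Evaluate g(x).
g(-2.7717) = 8*-2.7717 - 9 = -31.1736
Step 3: Compute Lagrangian.
L = -19.2134 + 6*-31.1736 = -206.255


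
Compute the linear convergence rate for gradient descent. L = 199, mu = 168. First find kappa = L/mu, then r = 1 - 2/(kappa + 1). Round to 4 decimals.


Step 1: Compute the condition number.
kappa = L/mu = 199/168 = 1.1845
Step 2: Compute the convergence rate.
r = 1 - 2/(kappa + 1) = 1 - 2*mu/(L + mu) = (L - mu)/(L + mu) = 31/367 = 0.0845


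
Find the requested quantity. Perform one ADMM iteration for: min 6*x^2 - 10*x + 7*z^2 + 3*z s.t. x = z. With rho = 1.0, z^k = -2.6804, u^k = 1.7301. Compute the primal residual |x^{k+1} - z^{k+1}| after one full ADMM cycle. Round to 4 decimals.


ADMM iteration with rho = 1.0, z^k = -2.6804, u^k = 1.7301
Step 1: x-update.
Minimize 6*x^2 - 10*x + (1.0/2)*(x + 2.6804 + 1.7301)^2
FOC: (2*6 + 1.0)*x = 10 + 1.0*(-2.6804 - 1.7301)
x^{k+1} = 0.43
Step 2: z-update.
Minimize 7*z^2 + 3*z + (1.0/2)*(0.43 - z + 1.7301)^2
FOC: (2*7 + 1.0)*z = -3 + 1.0*(0.43 + 1.7301)
z^{k+1} = -0.056
Step 3: u-update.
u^{k+1} = 1.7301 + 0.43 + 0.056 = 2.2161
Step 4: Primal residual = |0.43 + 0.056| = 0.486


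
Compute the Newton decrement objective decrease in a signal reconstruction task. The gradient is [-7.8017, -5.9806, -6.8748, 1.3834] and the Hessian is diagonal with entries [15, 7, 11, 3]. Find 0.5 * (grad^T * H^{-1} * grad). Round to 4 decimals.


Step 1: H is diagonal, so H^(-1) * g = [-0.5201, -0.8544, -0.625, 0.4611].
Step 2: g^T H^(-1) g = sum_i g_i^2 / H_ii
  = (-7.8017)^2/15 + (-5.9806)^2/7 + (-6.8748)^2/11 + (1.3834)^2/3
  = 4.0578 + 5.1097 + 4.2966 + 0.6379 = 14.102
Step 3: Objective decrease = 0.5 * g^T H^(-1) g = 7.051


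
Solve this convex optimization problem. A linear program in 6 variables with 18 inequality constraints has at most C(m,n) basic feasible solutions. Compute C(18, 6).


Each vertex corresponds to some choice of n active constraints out of m, so the number of vertices is at most C(m, n) = m! / (n!(m-n)!).
m = 18, n = 6
Numerator: 18 * 17 * 16 * 15 * 14 * 13
Denominator: 6! = 720
C(18, 6) = 18564


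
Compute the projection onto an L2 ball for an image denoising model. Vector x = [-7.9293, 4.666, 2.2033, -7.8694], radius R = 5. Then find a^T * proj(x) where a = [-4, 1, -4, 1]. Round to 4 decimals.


Step 1: Compute ||x|| (intermediates to 6 decimals).
||x|| = sqrt((-7.9293)^2 + 4.666^2 + 2.2033^2 + (-7.8694)^2) = 12.305582
Step 2: Project.
Since ||x|| > R, scale = R/||x|| = 5/12.305582 = 0.40632, proj(x) = scale * x
proj(x) = [-3.221833, 1.895889, 0.895245, -3.197495]
Step 3: Dot product.
a^T * proj(x) = -4*(-3.221833) + 1*1.895889 - 4*0.895245 + 1*(-3.197495) = 8.0047


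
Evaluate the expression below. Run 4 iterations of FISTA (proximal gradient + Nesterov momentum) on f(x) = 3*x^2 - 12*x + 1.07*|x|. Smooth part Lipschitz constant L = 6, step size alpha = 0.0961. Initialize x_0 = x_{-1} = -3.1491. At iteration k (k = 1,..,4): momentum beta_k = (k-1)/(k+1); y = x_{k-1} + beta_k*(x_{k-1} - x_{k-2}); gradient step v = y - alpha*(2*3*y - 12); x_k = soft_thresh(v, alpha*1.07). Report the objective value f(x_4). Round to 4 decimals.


FISTA on f(x) = 3*x^2 - 12*x + 1.07*|x|
L = 6, alpha = 0.0961
Iteration 1: beta = 0.0, y = -3.1491 + 0.0*(-3.1491 + 3.1491) = -3.1491
  grad(y) = -30.8946, v = y - alpha*grad = -0.1801
  prox(v) = soft_thresh(-0.1801, 0.1028) = -0.0773
Iteration 2: beta = 0.3333, y = -0.0773 + 0.3333*(-0.0773 + 3.1491) = 0.9466
  grad(y) = -6.3202, v = y - alpha*grad = 1.554
  prox(v) = soft_thresh(1.554, 0.1028) = 1.4512
Iteration 3: beta = 0.5, y = 1.4512 + 0.5*(1.4512 + 0.0773) = 2.2154
  grad(y) = 1.2925, v = y - alpha*grad = 2.0912
  prox(v) = soft_thresh(2.0912, 0.1028) = 1.9884
Iteration 4: beta = 0.6, y = 1.9884 + 0.6*(1.9884 - 1.4512) = 2.3107
  grad(y) = 1.8642, v = y - alpha*grad = 2.1316
  prox(v) = soft_thresh(2.1316, 0.1028) = 2.0287
f(x_4) = 3*2.0287^2 - 12*2.0287 + 1.07*|2.0287| = -9.8268
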